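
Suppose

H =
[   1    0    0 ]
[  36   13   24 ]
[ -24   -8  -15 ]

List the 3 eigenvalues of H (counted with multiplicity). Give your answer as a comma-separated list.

Compute the characteristic polynomial p(s) = det(sI - H).
Cofactor expansion gives p(s) = s^3 + s^2 - 5s + 3.
Try s = -3: p(-3) = 0, so -3 is a root.
Dividing by (s + 3) leaves s^2 - 2s + 1.
The quadratic factor is (s - 1)^2.
Eigenvalues: -3, 1, 1.

-3, 1, 1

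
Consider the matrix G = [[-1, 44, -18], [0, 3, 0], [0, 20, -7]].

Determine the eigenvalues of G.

The characteristic polynomial is p(t) = det(tI - G).
Cofactor expansion gives p(t) = t^3 + 5t^2 - 17t - 21.
Try t = -1: p(-1) = 0, so -1 is a root.
Dividing by (t + 1) leaves t^2 + 4t - 21.
The quadratic factors as (t + 7)·(t - 3).
Eigenvalues: -7, -1, 3.

-7, -1, 3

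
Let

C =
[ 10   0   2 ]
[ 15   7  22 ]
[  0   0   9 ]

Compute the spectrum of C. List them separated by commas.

7, 9, 10

The characteristic polynomial is p(λ) = det(λI - C).
Expanding the 3×3 determinant: p(λ) = λ^3 - 26λ^2 + 223λ - 630.
Try λ = 7: p(7) = 0, so 7 is a root.
Dividing by (λ - 7) leaves λ^2 - 19λ + 90.
The quadratic factors as (λ - 9)·(λ - 10).
Eigenvalues: 7, 9, 10.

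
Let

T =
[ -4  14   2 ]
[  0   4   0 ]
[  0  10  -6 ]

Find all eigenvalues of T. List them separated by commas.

Set up det(lambda·I - T) = 0.
Expanding along the first row, p(lambda) = lambda^3 + 6·lambda^2 - 16·lambda - 96.
Since p(4) = 0, lambda = 4 is a root.
Dividing by (lambda - 4) leaves lambda^2 + 10·lambda + 24.
The quadratic factors as (lambda + 6)·(lambda + 4).
Eigenvalues: -6, -4, 4.

-6, -4, 4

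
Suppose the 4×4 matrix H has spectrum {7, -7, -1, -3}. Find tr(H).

trace(H) is the sum of the eigenvalues: (7) + (-7) + (-1) + (-3) = -4.

-4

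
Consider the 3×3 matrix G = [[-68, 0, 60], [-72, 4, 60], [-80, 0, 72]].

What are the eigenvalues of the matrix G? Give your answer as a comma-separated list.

-8, 4, 12

Compute the characteristic polynomial p(λ) = det(λI - G).
Expanding the 3×3 determinant: p(λ) = λ^3 - 8λ^2 - 80λ + 384.
Try λ = -8: p(-8) = 0, so -8 is a root.
Factor out (λ + 8): p(λ) = (λ + 8)·(λ^2 - 16λ + 48).
The quadratic factors as (λ - 4)·(λ - 12).
Eigenvalues: -8, 4, 12.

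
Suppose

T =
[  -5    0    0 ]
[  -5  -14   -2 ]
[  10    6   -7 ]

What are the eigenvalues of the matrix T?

-11, -10, -5

Set up det(sI - T) = 0.
Expanding the 3×3 determinant: p(s) = s^3 + 26s^2 + 215s + 550.
Try s = -10: p(-10) = 0, so -10 is a root.
Dividing by (s + 10) leaves s^2 + 16s + 55.
The quadratic factors as (s + 11)·(s + 5).
Eigenvalues: -11, -10, -5.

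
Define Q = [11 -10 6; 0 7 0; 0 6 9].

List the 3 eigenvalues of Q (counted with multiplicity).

7, 9, 11

Compute the characteristic polynomial p(λ) = det(λI - Q).
Cofactor expansion gives p(λ) = λ^3 - 27λ^2 + 239λ - 693.
Since p(11) = 0, λ = 11 is a root.
Dividing by (λ - 11) leaves λ^2 - 16λ + 63.
The quadratic factors as (λ - 7)·(λ - 9).
Eigenvalues: 7, 9, 11.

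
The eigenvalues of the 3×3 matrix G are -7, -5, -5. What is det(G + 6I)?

If G has eigenvalues -7, -5, -5, then G + 6I has eigenvalues -1, 1, 1.
det(G + 6I) = (-1) · (1) · (1) = -1.

-1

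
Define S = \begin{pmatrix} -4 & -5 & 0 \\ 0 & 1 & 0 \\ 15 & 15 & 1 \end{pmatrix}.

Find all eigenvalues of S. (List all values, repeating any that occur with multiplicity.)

The characteristic polynomial is p(s) = det(sI - S).
Cofactor expansion gives p(s) = s^3 + 2s^2 - 7s + 4.
Try s = -4: p(-4) = 0, so -4 is a root.
Dividing by (s + 4) leaves s^2 - 2s + 1.
The quadratic factor is (s - 1)^2.
Eigenvalues: -4, 1, 1.

-4, 1, 1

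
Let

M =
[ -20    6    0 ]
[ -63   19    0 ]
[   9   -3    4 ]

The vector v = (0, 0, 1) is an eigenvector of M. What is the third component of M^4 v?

256

First find the eigenvalue: Mv = (0, 0, 4) = 4·(0, 0, 1), so λ = 4.
Then M^4 v = λ^4·v = 4^4·(0, 0, 1) = 256·(0, 0, 1) = (0, 0, 256).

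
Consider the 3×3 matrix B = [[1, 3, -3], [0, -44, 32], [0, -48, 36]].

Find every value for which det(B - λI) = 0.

Compute the characteristic polynomial p(λ) = det(λI - B).
Expanding along the first row, p(λ) = λ^3 + 7λ^2 - 56λ + 48.
Rational-root test: λ = 1 gives p(1) = 0.
Dividing by (λ - 1) leaves λ^2 + 8λ - 48.
The quadratic factors as (λ + 12)·(λ - 4).
Eigenvalues: -12, 1, 4.

-12, 1, 4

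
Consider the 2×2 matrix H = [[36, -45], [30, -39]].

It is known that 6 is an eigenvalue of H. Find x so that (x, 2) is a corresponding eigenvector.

3

We need (H - 6I)v = 0.
H - 6I = [[30, -45], [30, -45]].
Row 1: (30)·x + (-45)·2 = 0
Row 2: (30)·x + (-45)·2 = 0
Solving gives x = 3.
Check: H·(3, 2) = (18, 12) = 6·(3, 2).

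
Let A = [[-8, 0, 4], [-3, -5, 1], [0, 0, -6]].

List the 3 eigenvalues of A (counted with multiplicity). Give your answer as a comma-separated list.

-8, -6, -5

Compute the characteristic polynomial p(t) = det(tI - A).
Expanding along the first row, p(t) = t^3 + 19t^2 + 118t + 240.
Since p(-5) = 0, t = -5 is a root.
Factor out (t + 5): p(t) = (t + 5)·(t^2 + 14t + 48).
The quadratic factors as (t + 8)·(t + 6).
Eigenvalues: -8, -6, -5.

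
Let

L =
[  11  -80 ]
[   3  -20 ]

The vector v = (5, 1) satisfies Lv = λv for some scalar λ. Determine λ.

Compute Lv: L·(5, 1) = (-25, -5).
Since Lv = λv, compare component 1: -25 = λ·5, so λ = -5.

-5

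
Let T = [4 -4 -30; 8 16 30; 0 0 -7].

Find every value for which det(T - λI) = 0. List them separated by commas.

-7, 8, 12

Compute the characteristic polynomial p(t) = det(tI - T).
Expanding along the first row, p(t) = t^3 - 13t^2 - 44t + 672.
Since p(12) = 0, t = 12 is a root.
Factor out (t - 12): p(t) = (t - 12)·(t^2 - t - 56).
The quadratic factors as (t + 7)·(t - 8).
Eigenvalues: -7, 8, 12.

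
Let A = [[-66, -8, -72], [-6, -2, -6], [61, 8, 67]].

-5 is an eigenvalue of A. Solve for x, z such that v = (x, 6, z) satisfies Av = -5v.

24, -21

We need (A + 5I)v = 0.
A + 5I = [[-61, -8, -72], [-6, 3, -6], [61, 8, 72]].
Row 1: (-61)·x + (-8)·6 + (-72)·z = 0
Row 2: (-6)·x + (3)·6 + (-6)·z = 0
Row 3: (61)·x + (8)·6 + (72)·z = 0
Solving gives x = 24, z = -21.
Check: A·(24, 6, -21) = (-120, -30, 105) = -5·(24, 6, -21).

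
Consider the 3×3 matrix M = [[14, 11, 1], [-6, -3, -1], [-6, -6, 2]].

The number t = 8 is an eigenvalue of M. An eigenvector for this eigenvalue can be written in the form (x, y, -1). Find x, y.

We need (M - 8I)v = 0.
M - 8I = [[6, 11, 1], [-6, -11, -1], [-6, -6, -6]].
Row 1: (6)·x + (11)·y + (1)·-1 = 0
Row 2: (-6)·x + (-11)·y + (-1)·-1 = 0
Row 3: (-6)·x + (-6)·y + (-6)·-1 = 0
Solving gives x = 2, y = -1.
Check: M·(2, -1, -1) = (16, -8, -8) = 8·(2, -1, -1).

2, -1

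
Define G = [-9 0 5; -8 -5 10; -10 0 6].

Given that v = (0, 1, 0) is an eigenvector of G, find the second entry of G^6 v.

First find the eigenvalue: Gv = (0, -5, 0) = -5·(0, 1, 0), so λ = -5.
Then G^6 v = λ^6·v = (-5)^6·(0, 1, 0) = 15625·(0, 1, 0) = (0, 15625, 0).

15625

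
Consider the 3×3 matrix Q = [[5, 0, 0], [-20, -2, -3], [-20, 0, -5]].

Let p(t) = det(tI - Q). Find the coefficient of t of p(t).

-25

p(t) = t^3 + 2t^2 - 25t - 50.
The coefficient of t is -25.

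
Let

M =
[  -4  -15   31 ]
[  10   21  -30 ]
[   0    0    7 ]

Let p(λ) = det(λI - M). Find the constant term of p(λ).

-462

p(λ) = λ^3 - 24λ^2 + 185λ - 462.
The constant term is -462.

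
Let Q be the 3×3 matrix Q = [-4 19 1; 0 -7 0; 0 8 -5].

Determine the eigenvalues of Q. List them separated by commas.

-7, -5, -4

Compute the characteristic polynomial p(λ) = det(λI - Q).
Expanding along the first row, p(λ) = λ^3 + 16λ^2 + 83λ + 140.
Rational-root test: λ = -7 gives p(-7) = 0.
Dividing by (λ + 7) leaves λ^2 + 9λ + 20.
The quadratic factors as (λ + 5)·(λ + 4).
Eigenvalues: -7, -5, -4.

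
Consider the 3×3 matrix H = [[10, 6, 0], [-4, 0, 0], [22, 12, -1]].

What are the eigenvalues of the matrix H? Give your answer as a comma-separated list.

The characteristic polynomial is p(lambda) = det(lambda·I - H).
Expanding along the first row, p(lambda) = lambda^3 - 9·lambda^2 + 14·lambda + 24.
Rational-root test: lambda = -1 gives p(-1) = 0.
Dividing by (lambda + 1) leaves lambda^2 - 10·lambda + 24.
The quadratic factors as (lambda - 4)·(lambda - 6).
Eigenvalues: -1, 4, 6.

-1, 4, 6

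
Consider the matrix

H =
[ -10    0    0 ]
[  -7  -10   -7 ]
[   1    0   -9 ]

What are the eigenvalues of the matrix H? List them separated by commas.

The characteristic polynomial is p(r) = det(rI - H).
Expanding along the first row, p(r) = r^3 + 29r^2 + 280r + 900.
Rational-root test: r = -9 gives p(-9) = 0.
Factor out (r + 9): p(r) = (r + 9)·(r^2 + 20r + 100).
The quadratic factor is (r + 10)^2.
Eigenvalues: -10, -10, -9.

-10, -10, -9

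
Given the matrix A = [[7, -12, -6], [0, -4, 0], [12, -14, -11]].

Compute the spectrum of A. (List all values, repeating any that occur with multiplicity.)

Set up det(μI - A) = 0.
Expanding along the first row, p(μ) = μ^3 + 8μ^2 + 11μ - 20.
Since p(1) = 0, μ = 1 is a root.
Factor out (μ - 1): p(μ) = (μ - 1)·(μ^2 + 9μ + 20).
The quadratic factors as (μ + 5)·(μ + 4).
Eigenvalues: -5, -4, 1.

-5, -4, 1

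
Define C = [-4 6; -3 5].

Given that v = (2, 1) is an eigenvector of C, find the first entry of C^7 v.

First find the eigenvalue: Cv = (-2, -1) = -1·(2, 1), so λ = -1.
Then C^7 v = λ^7·v = (-1)^7·(2, 1) = -1·(2, 1) = (-2, -1).

-2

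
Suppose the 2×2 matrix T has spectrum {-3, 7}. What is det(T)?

det(T) is the product of the eigenvalues: (-3) · (7) = -21.

-21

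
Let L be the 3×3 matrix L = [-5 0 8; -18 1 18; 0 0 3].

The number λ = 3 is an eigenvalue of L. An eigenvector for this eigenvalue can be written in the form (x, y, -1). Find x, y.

-1, 0

We need (L - 3I)v = 0.
L - 3I = [[-8, 0, 8], [-18, -2, 18], [0, 0, 0]].
Row 1: (-8)·x + (0)·y + (8)·-1 = 0
Row 2: (-18)·x + (-2)·y + (18)·-1 = 0
Row 3: (0)·x + (0)·y + (0)·-1 = 0
Solving gives x = -1, y = 0.
Check: L·(-1, 0, -1) = (-3, 0, -3) = 3·(-1, 0, -1).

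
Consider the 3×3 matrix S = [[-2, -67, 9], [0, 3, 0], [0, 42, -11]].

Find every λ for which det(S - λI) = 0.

-11, -2, 3

Set up det(lambda·I - S) = 0.
Cofactor expansion gives p(lambda) = lambda^3 + 10·lambda^2 - 17·lambda - 66.
Since p(-2) = 0, lambda = -2 is a root.
Dividing by (lambda + 2) leaves lambda^2 + 8·lambda - 33.
The quadratic factors as (lambda + 11)·(lambda - 3).
Eigenvalues: -11, -2, 3.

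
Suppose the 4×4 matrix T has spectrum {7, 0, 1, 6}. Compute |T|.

0

det(T) is the product of the eigenvalues: (7) · (0) · (1) · (6) = 0.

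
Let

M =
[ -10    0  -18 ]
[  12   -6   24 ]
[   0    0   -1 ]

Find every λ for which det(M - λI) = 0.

Compute the characteristic polynomial p(λ) = det(λI - M).
Cofactor expansion gives p(λ) = λ^3 + 17λ^2 + 76λ + 60.
Try λ = -1: p(-1) = 0, so -1 is a root.
Factor out (λ + 1): p(λ) = (λ + 1)·(λ^2 + 16λ + 60).
The quadratic factors as (λ + 10)·(λ + 6).
Eigenvalues: -10, -6, -1.

-10, -6, -1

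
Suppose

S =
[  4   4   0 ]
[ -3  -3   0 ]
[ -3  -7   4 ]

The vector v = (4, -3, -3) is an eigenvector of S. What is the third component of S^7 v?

-3

First find the eigenvalue: Sv = (4, -3, -3) = 1·(4, -3, -3), so λ = 1.
Then S^7 v = λ^7·v = 1^7·(4, -3, -3) = 1·(4, -3, -3) = (4, -3, -3).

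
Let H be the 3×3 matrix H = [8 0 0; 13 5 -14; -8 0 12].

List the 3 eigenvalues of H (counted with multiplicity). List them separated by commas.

5, 8, 12

Set up det(λI - H) = 0.
Cofactor expansion gives p(λ) = λ^3 - 25λ^2 + 196λ - 480.
Try λ = 12: p(12) = 0, so 12 is a root.
Factor out (λ - 12): p(λ) = (λ - 12)·(λ^2 - 13λ + 40).
The quadratic factors as (λ - 5)·(λ - 8).
Eigenvalues: 5, 8, 12.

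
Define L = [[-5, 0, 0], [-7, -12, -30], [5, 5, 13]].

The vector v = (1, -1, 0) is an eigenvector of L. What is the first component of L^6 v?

First find the eigenvalue: Lv = (-5, 5, 0) = -5·(1, -1, 0), so λ = -5.
Then L^6 v = λ^6·v = (-5)^6·(1, -1, 0) = 15625·(1, -1, 0) = (15625, -15625, 0).

15625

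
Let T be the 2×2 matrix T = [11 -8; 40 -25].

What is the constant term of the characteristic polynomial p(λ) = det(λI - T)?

p(0) = det(0·I − T) = det(−T) = (−1)^2·det(T).
det(T) = 45, so p(0) = 45.

45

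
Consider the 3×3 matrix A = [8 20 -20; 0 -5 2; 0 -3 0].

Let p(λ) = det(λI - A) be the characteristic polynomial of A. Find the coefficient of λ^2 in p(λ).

The coefficient of λ^2 of det(λI - A) is −trace(A).
trace(A) = (8) + (-5) + (0) = 3, so the coefficient is -3.

-3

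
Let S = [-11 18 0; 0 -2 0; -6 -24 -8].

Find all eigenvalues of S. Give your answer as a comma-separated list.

The characteristic polynomial is p(r) = det(rI - S).
Expanding along the first row, p(r) = r^3 + 21r^2 + 126r + 176.
Try r = -8: p(-8) = 0, so -8 is a root.
Factor out (r + 8): p(r) = (r + 8)·(r^2 + 13r + 22).
The quadratic factors as (r + 11)·(r + 2).
Eigenvalues: -11, -8, -2.

-11, -8, -2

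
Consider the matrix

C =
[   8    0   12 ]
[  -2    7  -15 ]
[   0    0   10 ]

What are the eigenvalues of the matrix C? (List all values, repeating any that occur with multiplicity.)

7, 8, 10

Compute the characteristic polynomial p(s) = det(sI - C).
Expanding along the first row, p(s) = s^3 - 25s^2 + 206s - 560.
Since p(10) = 0, s = 10 is a root.
Factor out (s - 10): p(s) = (s - 10)·(s^2 - 15s + 56).
The quadratic factors as (s - 7)·(s - 8).
Eigenvalues: 7, 8, 10.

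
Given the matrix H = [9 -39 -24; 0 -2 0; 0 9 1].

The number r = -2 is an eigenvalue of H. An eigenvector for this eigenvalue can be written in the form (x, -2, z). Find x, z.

6, 6

We need (H + 2I)v = 0.
H + 2I = [[11, -39, -24], [0, 0, 0], [0, 9, 3]].
Row 1: (11)·x + (-39)·-2 + (-24)·z = 0
Row 2: (0)·x + (0)·-2 + (0)·z = 0
Row 3: (0)·x + (9)·-2 + (3)·z = 0
Solving gives x = 6, z = 6.
Check: H·(6, -2, 6) = (-12, 4, -12) = -2·(6, -2, 6).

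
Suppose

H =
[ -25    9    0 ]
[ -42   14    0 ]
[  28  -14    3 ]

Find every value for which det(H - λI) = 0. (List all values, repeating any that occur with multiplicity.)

The characteristic polynomial is p(s) = det(sI - H).
Expanding along the first row, p(s) = s^3 + 8s^2 - 5s - 84.
Rational-root test: s = 3 gives p(3) = 0.
Dividing by (s - 3) leaves s^2 + 11s + 28.
The quadratic factors as (s + 7)·(s + 4).
Eigenvalues: -7, -4, 3.

-7, -4, 3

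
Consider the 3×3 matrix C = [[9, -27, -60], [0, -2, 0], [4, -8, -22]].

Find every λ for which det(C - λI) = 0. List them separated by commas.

Compute the characteristic polynomial p(λ) = det(λI - C).
Expanding along the first row, p(λ) = λ^3 + 15λ^2 + 68λ + 84.
Rational-root test: λ = -7 gives p(-7) = 0.
Dividing by (λ + 7) leaves λ^2 + 8λ + 12.
The quadratic factors as (λ + 6)·(λ + 2).
Eigenvalues: -7, -6, -2.

-7, -6, -2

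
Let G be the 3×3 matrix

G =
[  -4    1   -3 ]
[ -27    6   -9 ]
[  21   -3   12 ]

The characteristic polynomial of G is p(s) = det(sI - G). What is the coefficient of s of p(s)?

p(s) = s^3 - 14s^2 + 63s - 90.
The coefficient of s is 63.

63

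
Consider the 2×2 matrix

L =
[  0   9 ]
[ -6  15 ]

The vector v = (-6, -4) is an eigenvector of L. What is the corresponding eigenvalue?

Compute Lv: L·(-6, -4) = (-36, -24).
Since Lv = λv, compare component 1: -36 = λ·-6, so λ = 6.

6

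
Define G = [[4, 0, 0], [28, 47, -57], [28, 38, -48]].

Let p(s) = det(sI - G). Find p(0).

p(0) = det(0·I − G) = det(−G) = (−1)^3·det(G).
det(G) = -360, so p(0) = 360.

360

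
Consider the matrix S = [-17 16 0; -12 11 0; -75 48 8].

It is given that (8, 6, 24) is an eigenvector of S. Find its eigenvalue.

-5

Compute Sv: S·(8, 6, 24) = (-40, -30, -120).
Since Sv = λv, compare component 1: -40 = λ·8, so λ = -5.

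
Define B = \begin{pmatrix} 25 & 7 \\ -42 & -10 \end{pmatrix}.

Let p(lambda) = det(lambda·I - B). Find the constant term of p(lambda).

44

p(lambda) = lambda^2 - 15·lambda + 44.
The constant term is 44.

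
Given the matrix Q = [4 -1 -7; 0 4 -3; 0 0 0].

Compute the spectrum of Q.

0, 4, 4

Q is upper triangular, so its eigenvalues are the diagonal entries.
Diagonal: 4, 4, 0.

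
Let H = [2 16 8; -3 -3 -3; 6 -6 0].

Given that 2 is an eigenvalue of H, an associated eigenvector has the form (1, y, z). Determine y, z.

We need (H - 2I)v = 0.
H - 2I = [[0, 16, 8], [-3, -5, -3], [6, -6, -2]].
Row 1: (0)·1 + (16)·y + (8)·z = 0
Row 2: (-3)·1 + (-5)·y + (-3)·z = 0
Row 3: (6)·1 + (-6)·y + (-2)·z = 0
Solving gives y = 3, z = -6.
Check: H·(1, 3, -6) = (2, 6, -12) = 2·(1, 3, -6).

3, -6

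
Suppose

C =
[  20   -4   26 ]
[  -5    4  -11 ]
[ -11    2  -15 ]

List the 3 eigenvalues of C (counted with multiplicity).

Compute the characteristic polynomial p(r) = det(rI - C).
Cofactor expansion gives p(r) = r^3 - 9r^2 + 8r + 60.
Try r = -2: p(-2) = 0, so -2 is a root.
Dividing by (r + 2) leaves r^2 - 11r + 30.
The quadratic factors as (r - 5)·(r - 6).
Eigenvalues: -2, 5, 6.

-2, 5, 6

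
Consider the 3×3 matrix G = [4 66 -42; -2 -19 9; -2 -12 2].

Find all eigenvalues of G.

-7, -4, -2

Compute the characteristic polynomial p(r) = det(rI - G).
Expanding along the first row, p(r) = r^3 + 13r^2 + 50r + 56.
Rational-root test: r = -2 gives p(-2) = 0.
Dividing by (r + 2) leaves r^2 + 11r + 28.
The quadratic factors as (r + 7)·(r + 4).
Eigenvalues: -7, -4, -2.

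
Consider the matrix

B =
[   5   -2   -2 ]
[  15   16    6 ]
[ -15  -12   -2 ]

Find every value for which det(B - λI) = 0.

4, 5, 10

Set up det(lambda·I - B) = 0.
Cofactor expansion gives p(lambda) = lambda^3 - 19·lambda^2 + 110·lambda - 200.
Rational-root test: lambda = 4 gives p(4) = 0.
Factor out (lambda - 4): p(lambda) = (lambda - 4)·(lambda^2 - 15·lambda + 50).
The quadratic factors as (lambda - 5)·(lambda - 10).
Eigenvalues: 4, 5, 10.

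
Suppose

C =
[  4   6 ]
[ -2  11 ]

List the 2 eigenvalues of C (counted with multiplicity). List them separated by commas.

7, 8

det(C - λI) = (4 - λ)(11 - λ) - (6)·(-2) = λ^2 - 15λ + 56.
This factors as (λ - 7)·(λ - 8) = 0.
Eigenvalues: 7, 8.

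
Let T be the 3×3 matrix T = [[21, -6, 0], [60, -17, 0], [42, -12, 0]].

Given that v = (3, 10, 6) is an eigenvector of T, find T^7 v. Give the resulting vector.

(3, 10, 6)

First find the eigenvalue: Tv = (3, 10, 6) = 1·(3, 10, 6), so λ = 1.
Then T^7 v = λ^7·v = 1^7·(3, 10, 6) = 1·(3, 10, 6) = (3, 10, 6).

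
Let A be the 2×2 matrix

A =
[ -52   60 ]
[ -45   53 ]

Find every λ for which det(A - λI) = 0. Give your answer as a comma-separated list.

det(A - tI) = (-52 - t)(53 - t) - (60)·(-45) = t^2 - t - 56.
This factors as (t + 7)·(t - 8) = 0.
Eigenvalues: -7, 8.

-7, 8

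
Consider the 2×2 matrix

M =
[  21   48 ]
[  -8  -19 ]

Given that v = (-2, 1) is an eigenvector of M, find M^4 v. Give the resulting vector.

(-162, 81)

First find the eigenvalue: Mv = (6, -3) = -3·(-2, 1), so λ = -3.
Then M^4 v = λ^4·v = (-3)^4·(-2, 1) = 81·(-2, 1) = (-162, 81).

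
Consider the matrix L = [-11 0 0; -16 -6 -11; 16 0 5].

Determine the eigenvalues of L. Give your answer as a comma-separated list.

-11, -6, 5

Compute the characteristic polynomial p(r) = det(rI - L).
Cofactor expansion gives p(r) = r^3 + 12r^2 - 19r - 330.
Since p(-6) = 0, r = -6 is a root.
Dividing by (r + 6) leaves r^2 + 6r - 55.
The quadratic factors as (r + 11)·(r - 5).
Eigenvalues: -11, -6, 5.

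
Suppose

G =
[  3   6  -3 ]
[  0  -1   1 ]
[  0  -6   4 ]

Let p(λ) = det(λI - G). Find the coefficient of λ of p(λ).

p(λ) = λ^3 - 6λ^2 + 11λ - 6.
The coefficient of λ is 11.

11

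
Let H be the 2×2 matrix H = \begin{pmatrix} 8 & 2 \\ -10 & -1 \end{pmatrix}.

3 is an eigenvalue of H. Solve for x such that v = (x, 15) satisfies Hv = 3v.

We need (H - 3I)v = 0.
H - 3I = [[5, 2], [-10, -4]].
Row 1: (5)·x + (2)·15 = 0
Row 2: (-10)·x + (-4)·15 = 0
Solving gives x = -6.
Check: H·(-6, 15) = (-18, 45) = 3·(-6, 15).

-6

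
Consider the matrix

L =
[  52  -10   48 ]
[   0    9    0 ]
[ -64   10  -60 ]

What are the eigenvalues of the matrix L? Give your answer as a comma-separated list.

Set up det(sI - L) = 0.
Expanding along the first row, p(s) = s^3 - s^2 - 120s + 432.
Since p(-12) = 0, s = -12 is a root.
Dividing by (s + 12) leaves s^2 - 13s + 36.
The quadratic factors as (s - 4)·(s - 9).
Eigenvalues: -12, 4, 9.

-12, 4, 9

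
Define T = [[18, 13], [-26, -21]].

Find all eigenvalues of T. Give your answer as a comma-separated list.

det(T - tI) = (18 - t)(-21 - t) - (13)·(-26) = t^2 + 3t - 40.
This factors as (t + 8)·(t - 5) = 0.
Eigenvalues: -8, 5.

-8, 5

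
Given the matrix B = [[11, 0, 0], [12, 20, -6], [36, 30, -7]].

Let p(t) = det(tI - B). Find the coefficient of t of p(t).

183

p(t) = t^3 - 24t^2 + 183t - 440.
The coefficient of t is 183.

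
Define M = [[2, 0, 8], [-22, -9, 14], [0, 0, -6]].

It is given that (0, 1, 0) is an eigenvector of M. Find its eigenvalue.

Compute Mv: M·(0, 1, 0) = (0, -9, 0).
Since Mv = λv, compare component 2: -9 = λ·1, so λ = -9.

-9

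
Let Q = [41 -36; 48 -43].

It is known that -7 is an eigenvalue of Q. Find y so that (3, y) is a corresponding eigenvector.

We need (Q + 7I)v = 0.
Q + 7I = [[48, -36], [48, -36]].
Row 1: (48)·3 + (-36)·y = 0
Row 2: (48)·3 + (-36)·y = 0
Solving gives y = 4.
Check: Q·(3, 4) = (-21, -28) = -7·(3, 4).

4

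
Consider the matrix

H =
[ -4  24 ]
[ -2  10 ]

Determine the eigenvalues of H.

det(H - λI) = (-4 - λ)(10 - λ) - (24)·(-2) = λ^2 - 6λ + 8.
This factors as (λ - 2)·(λ - 4) = 0.
Eigenvalues: 2, 4.

2, 4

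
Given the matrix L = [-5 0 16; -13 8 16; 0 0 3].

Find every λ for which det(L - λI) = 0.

The characteristic polynomial is p(λ) = det(λI - L).
Cofactor expansion gives p(λ) = λ^3 - 6λ^2 - 31λ + 120.
Since p(-5) = 0, λ = -5 is a root.
Dividing by (λ + 5) leaves λ^2 - 11λ + 24.
The quadratic factors as (λ - 3)·(λ - 8).
Eigenvalues: -5, 3, 8.

-5, 3, 8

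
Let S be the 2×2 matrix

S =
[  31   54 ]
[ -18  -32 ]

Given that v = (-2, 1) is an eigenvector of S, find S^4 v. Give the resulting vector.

(-512, 256)

First find the eigenvalue: Sv = (-8, 4) = 4·(-2, 1), so λ = 4.
Then S^4 v = λ^4·v = 4^4·(-2, 1) = 256·(-2, 1) = (-512, 256).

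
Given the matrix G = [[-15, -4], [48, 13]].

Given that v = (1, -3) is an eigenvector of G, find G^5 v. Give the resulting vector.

First find the eigenvalue: Gv = (-3, 9) = -3·(1, -3), so λ = -3.
Then G^5 v = λ^5·v = (-3)^5·(1, -3) = -243·(1, -3) = (-243, 729).

(-243, 729)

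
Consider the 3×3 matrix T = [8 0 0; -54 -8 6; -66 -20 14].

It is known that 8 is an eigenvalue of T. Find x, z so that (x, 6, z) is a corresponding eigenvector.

-2, -2

We need (T - 8I)v = 0.
T - 8I = [[0, 0, 0], [-54, -16, 6], [-66, -20, 6]].
Row 1: (0)·x + (0)·6 + (0)·z = 0
Row 2: (-54)·x + (-16)·6 + (6)·z = 0
Row 3: (-66)·x + (-20)·6 + (6)·z = 0
Solving gives x = -2, z = -2.
Check: T·(-2, 6, -2) = (-16, 48, -16) = 8·(-2, 6, -2).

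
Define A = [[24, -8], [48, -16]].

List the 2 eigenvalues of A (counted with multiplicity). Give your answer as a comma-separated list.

det(A - μI) = (24 - μ)(-16 - μ) - (-8)·(48) = μ^2 - 8μ.
This factors as μ·(μ - 8) = 0.
Eigenvalues: 0, 8.

0, 8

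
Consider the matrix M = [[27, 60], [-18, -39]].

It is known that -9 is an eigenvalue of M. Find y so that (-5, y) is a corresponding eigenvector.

3

We need (M + 9I)v = 0.
M + 9I = [[36, 60], [-18, -30]].
Row 1: (36)·-5 + (60)·y = 0
Row 2: (-18)·-5 + (-30)·y = 0
Solving gives y = 3.
Check: M·(-5, 3) = (45, -27) = -9·(-5, 3).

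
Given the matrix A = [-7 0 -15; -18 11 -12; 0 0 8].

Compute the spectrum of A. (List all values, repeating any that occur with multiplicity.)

Set up det(λI - A) = 0.
Expanding along the first row, p(λ) = λ^3 - 12λ^2 - 45λ + 616.
Try λ = -7: p(-7) = 0, so -7 is a root.
Dividing by (λ + 7) leaves λ^2 - 19λ + 88.
The quadratic factors as (λ - 8)·(λ - 11).
Eigenvalues: -7, 8, 11.

-7, 8, 11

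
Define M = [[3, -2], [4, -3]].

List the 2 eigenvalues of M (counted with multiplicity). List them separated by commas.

det(M - lambda·I) = (3 - lambda)(-3 - lambda) - (-2)·(4) = lambda^2 - 1.
This factors as (lambda + 1)·(lambda - 1) = 0.
Eigenvalues: -1, 1.

-1, 1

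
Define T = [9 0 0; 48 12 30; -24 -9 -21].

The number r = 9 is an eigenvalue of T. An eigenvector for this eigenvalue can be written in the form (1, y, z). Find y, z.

4, -2

We need (T - 9I)v = 0.
T - 9I = [[0, 0, 0], [48, 3, 30], [-24, -9, -30]].
Row 1: (0)·1 + (0)·y + (0)·z = 0
Row 2: (48)·1 + (3)·y + (30)·z = 0
Row 3: (-24)·1 + (-9)·y + (-30)·z = 0
Solving gives y = 4, z = -2.
Check: T·(1, 4, -2) = (9, 36, -18) = 9·(1, 4, -2).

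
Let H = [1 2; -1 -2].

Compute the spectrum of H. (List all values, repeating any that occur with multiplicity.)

-1, 0

det(H - sI) = (1 - s)(-2 - s) - (2)·(-1) = s^2 + s.
This factors as (s + 1)·s = 0.
Eigenvalues: -1, 0.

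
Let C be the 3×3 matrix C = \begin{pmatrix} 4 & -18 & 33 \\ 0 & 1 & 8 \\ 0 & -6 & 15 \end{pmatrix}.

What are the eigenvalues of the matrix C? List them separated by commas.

4, 7, 9

The characteristic polynomial is p(lambda) = det(lambda·I - C).
Expanding along the first row, p(lambda) = lambda^3 - 20·lambda^2 + 127·lambda - 252.
Rational-root test: lambda = 4 gives p(4) = 0.
Factor out (lambda - 4): p(lambda) = (lambda - 4)·(lambda^2 - 16·lambda + 63).
The quadratic factors as (lambda - 7)·(lambda - 9).
Eigenvalues: 4, 7, 9.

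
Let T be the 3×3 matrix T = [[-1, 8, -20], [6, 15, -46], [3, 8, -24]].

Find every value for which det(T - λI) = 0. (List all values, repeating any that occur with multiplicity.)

-5, -4, -1

Set up det(tI - T) = 0.
Cofactor expansion gives p(t) = t^3 + 10t^2 + 29t + 20.
Rational-root test: t = -4 gives p(-4) = 0.
Dividing by (t + 4) leaves t^2 + 6t + 5.
The quadratic factors as (t + 5)·(t + 1).
Eigenvalues: -5, -4, -1.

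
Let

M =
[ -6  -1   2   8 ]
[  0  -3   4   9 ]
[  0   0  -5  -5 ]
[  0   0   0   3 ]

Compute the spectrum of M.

-6, -5, -3, 3

M is upper triangular, so its eigenvalues are the diagonal entries.
Diagonal: -6, -3, -5, 3.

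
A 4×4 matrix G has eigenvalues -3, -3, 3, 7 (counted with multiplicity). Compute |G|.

det(G) is the product of the eigenvalues: (-3) · (-3) · (3) · (7) = 189.

189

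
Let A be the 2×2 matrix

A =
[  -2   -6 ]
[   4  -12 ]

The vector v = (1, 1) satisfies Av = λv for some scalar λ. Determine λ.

-8

Compute Av: A·(1, 1) = (-8, -8).
Since Av = λv, compare component 1: -8 = λ·1, so λ = -8.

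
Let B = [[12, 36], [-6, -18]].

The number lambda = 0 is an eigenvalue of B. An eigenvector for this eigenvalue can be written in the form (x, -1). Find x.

3

We need (B)v = 0.
B = [[12, 36], [-6, -18]].
Row 1: (12)·x + (36)·-1 = 0
Row 2: (-6)·x + (-18)·-1 = 0
Solving gives x = 3.
Check: B·(3, -1) = (0, 0) = 0·(3, -1).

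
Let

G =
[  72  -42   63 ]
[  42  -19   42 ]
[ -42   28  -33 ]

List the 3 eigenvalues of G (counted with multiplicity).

Compute the characteristic polynomial p(r) = det(rI - G).
Expanding along the first row, p(r) = r^3 - 20r^2 + 117r - 162.
Rational-root test: r = 9 gives p(9) = 0.
Factor out (r - 9): p(r) = (r - 9)·(r^2 - 11r + 18).
The quadratic factors as (r - 2)·(r - 9).
Eigenvalues: 2, 9, 9.

2, 9, 9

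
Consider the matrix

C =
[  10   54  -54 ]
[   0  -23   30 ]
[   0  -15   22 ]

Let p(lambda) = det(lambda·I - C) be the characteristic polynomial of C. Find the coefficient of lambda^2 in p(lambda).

The coefficient of lambda^2 of det(lambda·I - C) is −trace(C).
trace(C) = (10) + (-23) + (22) = 9, so the coefficient is -9.

-9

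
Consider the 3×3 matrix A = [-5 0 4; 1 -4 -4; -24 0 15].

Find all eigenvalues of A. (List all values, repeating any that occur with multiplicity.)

Set up det(lambda·I - A) = 0.
Expanding the 3×3 determinant: p(lambda) = lambda^3 - 6·lambda^2 - 19·lambda + 84.
Rational-root test: lambda = 7 gives p(7) = 0.
Factor out (lambda - 7): p(lambda) = (lambda - 7)·(lambda^2 + lambda - 12).
The quadratic factors as (lambda + 4)·(lambda - 3).
Eigenvalues: -4, 3, 7.

-4, 3, 7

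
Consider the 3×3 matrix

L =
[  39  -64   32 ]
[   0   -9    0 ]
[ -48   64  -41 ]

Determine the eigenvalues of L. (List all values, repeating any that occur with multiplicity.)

Compute the characteristic polynomial p(μ) = det(μI - L).
Expanding the 3×3 determinant: p(μ) = μ^3 + 11μ^2 - 45μ - 567.
Since p(7) = 0, μ = 7 is a root.
Factor out (μ - 7): p(μ) = (μ - 7)·(μ^2 + 18μ + 81).
The quadratic factor is (μ + 9)^2.
Eigenvalues: -9, -9, 7.

-9, -9, 7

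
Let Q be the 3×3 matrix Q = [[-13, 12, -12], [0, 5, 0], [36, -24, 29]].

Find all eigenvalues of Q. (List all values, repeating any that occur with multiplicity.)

5, 5, 11

Compute the characteristic polynomial p(t) = det(tI - Q).
Expanding the 3×3 determinant: p(t) = t^3 - 21t^2 + 135t - 275.
Rational-root test: t = 11 gives p(11) = 0.
Dividing by (t - 11) leaves t^2 - 10t + 25.
The quadratic factor is (t - 5)^2.
Eigenvalues: 5, 5, 11.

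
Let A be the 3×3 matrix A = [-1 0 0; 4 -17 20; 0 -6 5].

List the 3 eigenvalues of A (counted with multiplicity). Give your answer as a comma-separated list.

The characteristic polynomial is p(s) = det(sI - A).
Expanding the 3×3 determinant: p(s) = s^3 + 13s^2 + 47s + 35.
Rational-root test: s = -5 gives p(-5) = 0.
Factor out (s + 5): p(s) = (s + 5)·(s^2 + 8s + 7).
The quadratic factors as (s + 7)·(s + 1).
Eigenvalues: -7, -5, -1.

-7, -5, -1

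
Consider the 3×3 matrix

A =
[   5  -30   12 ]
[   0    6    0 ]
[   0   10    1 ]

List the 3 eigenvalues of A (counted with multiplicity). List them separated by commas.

1, 5, 6

Compute the characteristic polynomial p(t) = det(tI - A).
Cofactor expansion gives p(t) = t^3 - 12t^2 + 41t - 30.
Rational-root test: t = 1 gives p(1) = 0.
Dividing by (t - 1) leaves t^2 - 11t + 30.
The quadratic factors as (t - 5)·(t - 6).
Eigenvalues: 1, 5, 6.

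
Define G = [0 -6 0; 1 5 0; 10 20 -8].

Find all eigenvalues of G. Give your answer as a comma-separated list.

The characteristic polynomial is p(λ) = det(λI - G).
Expanding the 3×3 determinant: p(λ) = λ^3 + 3λ^2 - 34λ + 48.
Since p(3) = 0, λ = 3 is a root.
Dividing by (λ - 3) leaves λ^2 + 6λ - 16.
The quadratic factors as (λ + 8)·(λ - 2).
Eigenvalues: -8, 2, 3.

-8, 2, 3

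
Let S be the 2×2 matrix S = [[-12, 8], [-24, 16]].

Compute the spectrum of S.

0, 4

det(S - λI) = (-12 - λ)(16 - λ) - (8)·(-24) = λ^2 - 4λ.
This factors as λ·(λ - 4) = 0.
Eigenvalues: 0, 4.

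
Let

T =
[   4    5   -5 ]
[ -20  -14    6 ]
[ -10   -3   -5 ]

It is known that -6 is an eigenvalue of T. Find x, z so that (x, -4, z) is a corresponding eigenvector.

We need (T + 6I)v = 0.
T + 6I = [[10, 5, -5], [-20, -8, 6], [-10, -3, 1]].
Row 1: (10)·x + (5)·-4 + (-5)·z = 0
Row 2: (-20)·x + (-8)·-4 + (6)·z = 0
Row 3: (-10)·x + (-3)·-4 + (1)·z = 0
Solving gives x = 1, z = -2.
Check: T·(1, -4, -2) = (-6, 24, 12) = -6·(1, -4, -2).

1, -2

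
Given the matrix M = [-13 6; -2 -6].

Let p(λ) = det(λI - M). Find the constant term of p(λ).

p(λ) = λ^2 + 19λ + 90.
The constant term is 90.

90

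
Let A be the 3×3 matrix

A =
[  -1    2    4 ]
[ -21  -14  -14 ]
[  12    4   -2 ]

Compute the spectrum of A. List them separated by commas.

Compute the characteristic polynomial p(lambda) = det(lambda·I - A).
Cofactor expansion gives p(lambda) = lambda^3 + 17·lambda^2 + 94·lambda + 168.
Rational-root test: lambda = -7 gives p(-7) = 0.
Factor out (lambda + 7): p(lambda) = (lambda + 7)·(lambda^2 + 10·lambda + 24).
The quadratic factors as (lambda + 6)·(lambda + 4).
Eigenvalues: -7, -6, -4.

-7, -6, -4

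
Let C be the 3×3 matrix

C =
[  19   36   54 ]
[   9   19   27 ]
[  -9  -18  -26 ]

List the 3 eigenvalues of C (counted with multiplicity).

1, 1, 10

The characteristic polynomial is p(lambda) = det(lambda·I - C).
Expanding the 3×3 determinant: p(lambda) = lambda^3 - 12·lambda^2 + 21·lambda - 10.
Rational-root test: lambda = 1 gives p(1) = 0.
Dividing by (lambda - 1) leaves lambda^2 - 11·lambda + 10.
The quadratic factors as (lambda - 1)·(lambda - 10).
Eigenvalues: 1, 1, 10.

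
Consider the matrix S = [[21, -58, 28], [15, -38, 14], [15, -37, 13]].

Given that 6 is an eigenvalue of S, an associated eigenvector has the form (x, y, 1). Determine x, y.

2, 1

We need (S - 6I)v = 0.
S - 6I = [[15, -58, 28], [15, -44, 14], [15, -37, 7]].
Row 1: (15)·x + (-58)·y + (28)·1 = 0
Row 2: (15)·x + (-44)·y + (14)·1 = 0
Row 3: (15)·x + (-37)·y + (7)·1 = 0
Solving gives x = 2, y = 1.
Check: S·(2, 1, 1) = (12, 6, 6) = 6·(2, 1, 1).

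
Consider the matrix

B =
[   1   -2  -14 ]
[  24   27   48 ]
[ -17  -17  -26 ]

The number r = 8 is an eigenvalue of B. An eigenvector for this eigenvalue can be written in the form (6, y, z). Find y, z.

0, -3

We need (B - 8I)v = 0.
B - 8I = [[-7, -2, -14], [24, 19, 48], [-17, -17, -34]].
Row 1: (-7)·6 + (-2)·y + (-14)·z = 0
Row 2: (24)·6 + (19)·y + (48)·z = 0
Row 3: (-17)·6 + (-17)·y + (-34)·z = 0
Solving gives y = 0, z = -3.
Check: B·(6, 0, -3) = (48, 0, -24) = 8·(6, 0, -3).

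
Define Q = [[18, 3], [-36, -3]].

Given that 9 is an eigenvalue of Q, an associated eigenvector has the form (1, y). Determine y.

-3

We need (Q - 9I)v = 0.
Q - 9I = [[9, 3], [-36, -12]].
Row 1: (9)·1 + (3)·y = 0
Row 2: (-36)·1 + (-12)·y = 0
Solving gives y = -3.
Check: Q·(1, -3) = (9, -27) = 9·(1, -3).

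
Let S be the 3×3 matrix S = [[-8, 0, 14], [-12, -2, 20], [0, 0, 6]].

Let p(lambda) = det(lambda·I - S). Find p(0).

p(0) = det(0·I − S) = det(−S) = (−1)^3·det(S).
det(S) = 96, so p(0) = -96.

-96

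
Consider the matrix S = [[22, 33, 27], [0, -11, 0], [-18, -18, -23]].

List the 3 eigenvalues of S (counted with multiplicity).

-11, -5, 4

Set up det(μI - S) = 0.
Expanding along the first row, p(μ) = μ^3 + 12μ^2 - 9μ - 220.
Rational-root test: μ = 4 gives p(4) = 0.
Dividing by (μ - 4) leaves μ^2 + 16μ + 55.
The quadratic factors as (μ + 11)·(μ + 5).
Eigenvalues: -11, -5, 4.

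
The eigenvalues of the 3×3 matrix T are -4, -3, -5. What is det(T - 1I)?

-120

If T has eigenvalues -4, -3, -5, then T - 1I has eigenvalues -5, -4, -6.
det(T - 1I) = (-5) · (-4) · (-6) = -120.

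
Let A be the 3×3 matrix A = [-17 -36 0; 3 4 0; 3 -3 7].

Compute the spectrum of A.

Compute the characteristic polynomial p(t) = det(tI - A).
Expanding along the first row, p(t) = t^3 + 6t^2 - 51t - 280.
Rational-root test: t = -5 gives p(-5) = 0.
Dividing by (t + 5) leaves t^2 + t - 56.
The quadratic factors as (t + 8)·(t - 7).
Eigenvalues: -8, -5, 7.

-8, -5, 7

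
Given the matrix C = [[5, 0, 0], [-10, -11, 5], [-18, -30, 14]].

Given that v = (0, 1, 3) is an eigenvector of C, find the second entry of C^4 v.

First find the eigenvalue: Cv = (0, 4, 12) = 4·(0, 1, 3), so λ = 4.
Then C^4 v = λ^4·v = 4^4·(0, 1, 3) = 256·(0, 1, 3) = (0, 256, 768).

256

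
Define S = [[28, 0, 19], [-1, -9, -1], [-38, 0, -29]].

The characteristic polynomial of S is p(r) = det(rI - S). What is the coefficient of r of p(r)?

p(r) = r^3 + 10r^2 - 81r - 810.
The coefficient of r is -81.

-81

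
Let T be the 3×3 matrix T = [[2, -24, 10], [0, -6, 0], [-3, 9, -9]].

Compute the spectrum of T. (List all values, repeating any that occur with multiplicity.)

Compute the characteristic polynomial p(λ) = det(λI - T).
Expanding along the first row, p(λ) = λ^3 + 13λ^2 + 54λ + 72.
Try λ = -4: p(-4) = 0, so -4 is a root.
Dividing by (λ + 4) leaves λ^2 + 9λ + 18.
The quadratic factors as (λ + 6)·(λ + 3).
Eigenvalues: -6, -4, -3.

-6, -4, -3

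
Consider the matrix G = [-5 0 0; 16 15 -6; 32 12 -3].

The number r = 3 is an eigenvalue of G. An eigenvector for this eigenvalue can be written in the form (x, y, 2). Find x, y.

We need (G - 3I)v = 0.
G - 3I = [[-8, 0, 0], [16, 12, -6], [32, 12, -6]].
Row 1: (-8)·x + (0)·y + (0)·2 = 0
Row 2: (16)·x + (12)·y + (-6)·2 = 0
Row 3: (32)·x + (12)·y + (-6)·2 = 0
Solving gives x = 0, y = 1.
Check: G·(0, 1, 2) = (0, 3, 6) = 3·(0, 1, 2).

0, 1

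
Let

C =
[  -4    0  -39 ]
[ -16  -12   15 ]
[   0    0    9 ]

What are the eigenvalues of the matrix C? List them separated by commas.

The characteristic polynomial is p(lambda) = det(lambda·I - C).
Cofactor expansion gives p(lambda) = lambda^3 + 7·lambda^2 - 96·lambda - 432.
Try lambda = -12: p(-12) = 0, so -12 is a root.
Factor out (lambda + 12): p(lambda) = (lambda + 12)·(lambda^2 - 5·lambda - 36).
The quadratic factors as (lambda + 4)·(lambda - 9).
Eigenvalues: -12, -4, 9.

-12, -4, 9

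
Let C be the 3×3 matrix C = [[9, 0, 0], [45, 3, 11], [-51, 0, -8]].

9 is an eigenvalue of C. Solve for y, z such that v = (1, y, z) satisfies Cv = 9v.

We need (C - 9I)v = 0.
C - 9I = [[0, 0, 0], [45, -6, 11], [-51, 0, -17]].
Row 1: (0)·1 + (0)·y + (0)·z = 0
Row 2: (45)·1 + (-6)·y + (11)·z = 0
Row 3: (-51)·1 + (0)·y + (-17)·z = 0
Solving gives y = 2, z = -3.
Check: C·(1, 2, -3) = (9, 18, -27) = 9·(1, 2, -3).

2, -3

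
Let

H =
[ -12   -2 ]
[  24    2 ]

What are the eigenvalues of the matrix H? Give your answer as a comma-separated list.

-6, -4

det(H - tI) = (-12 - t)(2 - t) - (-2)·(24) = t^2 + 10t + 24.
This factors as (t + 6)·(t + 4) = 0.
Eigenvalues: -6, -4.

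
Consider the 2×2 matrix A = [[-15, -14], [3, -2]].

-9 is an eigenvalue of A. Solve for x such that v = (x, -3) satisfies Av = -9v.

We need (A + 9I)v = 0.
A + 9I = [[-6, -14], [3, 7]].
Row 1: (-6)·x + (-14)·-3 = 0
Row 2: (3)·x + (7)·-3 = 0
Solving gives x = 7.
Check: A·(7, -3) = (-63, 27) = -9·(7, -3).

7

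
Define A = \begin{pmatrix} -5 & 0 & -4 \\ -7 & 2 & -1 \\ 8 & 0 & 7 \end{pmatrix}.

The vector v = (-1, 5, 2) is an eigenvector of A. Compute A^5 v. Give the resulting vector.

(-243, 1215, 486)

First find the eigenvalue: Av = (-3, 15, 6) = 3·(-1, 5, 2), so λ = 3.
Then A^5 v = λ^5·v = 3^5·(-1, 5, 2) = 243·(-1, 5, 2) = (-243, 1215, 486).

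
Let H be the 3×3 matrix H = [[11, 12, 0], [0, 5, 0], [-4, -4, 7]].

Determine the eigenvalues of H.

5, 7, 11

Set up det(sI - H) = 0.
Expanding the 3×3 determinant: p(s) = s^3 - 23s^2 + 167s - 385.
Rational-root test: s = 5 gives p(5) = 0.
Factor out (s - 5): p(s) = (s - 5)·(s^2 - 18s + 77).
The quadratic factors as (s - 7)·(s - 11).
Eigenvalues: 5, 7, 11.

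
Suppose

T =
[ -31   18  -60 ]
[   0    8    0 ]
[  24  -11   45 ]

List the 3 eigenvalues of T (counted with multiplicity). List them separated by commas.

The characteristic polynomial is p(s) = det(sI - T).
Expanding along the first row, p(s) = s^3 - 22s^2 + 157s - 360.
Since p(8) = 0, s = 8 is a root.
Dividing by (s - 8) leaves s^2 - 14s + 45.
The quadratic factors as (s - 5)·(s - 9).
Eigenvalues: 5, 8, 9.

5, 8, 9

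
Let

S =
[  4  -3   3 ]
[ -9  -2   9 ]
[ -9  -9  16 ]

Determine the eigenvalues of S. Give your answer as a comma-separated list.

Compute the characteristic polynomial p(r) = det(rI - S).
Expanding along the first row, p(r) = r^3 - 18r^2 + 105r - 196.
Since p(4) = 0, r = 4 is a root.
Factor out (r - 4): p(r) = (r - 4)·(r^2 - 14r + 49).
The quadratic factor is (r - 7)^2.
Eigenvalues: 4, 7, 7.

4, 7, 7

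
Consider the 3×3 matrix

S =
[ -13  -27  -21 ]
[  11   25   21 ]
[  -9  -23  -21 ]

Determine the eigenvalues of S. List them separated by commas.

-7, -2, 0

Compute the characteristic polynomial p(r) = det(rI - S).
Cofactor expansion gives p(r) = r^3 + 9r^2 + 14r.
Rational-root test: r = 0 gives p(0) = 0.
Factor out r: p(r) = r·(r^2 + 9r + 14).
The quadratic factors as (r + 7)·(r + 2).
Eigenvalues: -7, -2, 0.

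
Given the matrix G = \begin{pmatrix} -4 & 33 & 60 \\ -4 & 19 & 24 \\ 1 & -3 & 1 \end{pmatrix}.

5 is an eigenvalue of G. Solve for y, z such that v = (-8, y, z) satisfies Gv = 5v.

We need (G - 5I)v = 0.
G - 5I = [[-9, 33, 60], [-4, 14, 24], [1, -3, -4]].
Row 1: (-9)·-8 + (33)·y + (60)·z = 0
Row 2: (-4)·-8 + (14)·y + (24)·z = 0
Row 3: (1)·-8 + (-3)·y + (-4)·z = 0
Solving gives y = -4, z = 1.
Check: G·(-8, -4, 1) = (-40, -20, 5) = 5·(-8, -4, 1).

-4, 1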